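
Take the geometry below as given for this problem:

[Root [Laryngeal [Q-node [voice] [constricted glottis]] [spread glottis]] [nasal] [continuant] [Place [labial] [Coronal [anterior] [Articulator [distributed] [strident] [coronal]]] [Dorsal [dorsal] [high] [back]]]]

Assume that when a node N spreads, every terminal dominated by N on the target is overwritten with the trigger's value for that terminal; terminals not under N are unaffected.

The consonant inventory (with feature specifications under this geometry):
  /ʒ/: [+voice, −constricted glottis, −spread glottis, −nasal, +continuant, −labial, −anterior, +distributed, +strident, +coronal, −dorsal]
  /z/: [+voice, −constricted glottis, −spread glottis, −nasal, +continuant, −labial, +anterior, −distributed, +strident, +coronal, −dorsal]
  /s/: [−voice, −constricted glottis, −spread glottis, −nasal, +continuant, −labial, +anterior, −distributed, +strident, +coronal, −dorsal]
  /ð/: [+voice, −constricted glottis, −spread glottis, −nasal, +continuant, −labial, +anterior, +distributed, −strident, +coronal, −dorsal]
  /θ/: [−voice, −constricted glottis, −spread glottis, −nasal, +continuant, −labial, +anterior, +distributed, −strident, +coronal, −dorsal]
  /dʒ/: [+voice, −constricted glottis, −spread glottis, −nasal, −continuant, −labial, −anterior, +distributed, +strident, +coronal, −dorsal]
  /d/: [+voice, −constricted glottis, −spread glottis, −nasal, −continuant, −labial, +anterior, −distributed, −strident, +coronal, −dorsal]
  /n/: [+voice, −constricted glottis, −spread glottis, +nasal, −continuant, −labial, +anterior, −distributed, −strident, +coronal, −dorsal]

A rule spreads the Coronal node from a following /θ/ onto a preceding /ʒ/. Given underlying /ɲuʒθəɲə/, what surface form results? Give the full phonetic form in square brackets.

[ɲuðθəɲə]

Terminals under Coronal in this geometry: [anterior], [distributed], [strident], [coronal].
Spreading Coronal from /θ/ onto /ʒ/ replaces those values with /θ/'s: [+anterior], [+distributed], [−strident], [+coronal]. Features outside Coronal ([voice], [constricted glottis], [spread glottis], …) stay as in /ʒ/.
The resulting bundle matches /ð/ in the inventory; substituting it for /ʒ/ gives [ɲuðθəɲə].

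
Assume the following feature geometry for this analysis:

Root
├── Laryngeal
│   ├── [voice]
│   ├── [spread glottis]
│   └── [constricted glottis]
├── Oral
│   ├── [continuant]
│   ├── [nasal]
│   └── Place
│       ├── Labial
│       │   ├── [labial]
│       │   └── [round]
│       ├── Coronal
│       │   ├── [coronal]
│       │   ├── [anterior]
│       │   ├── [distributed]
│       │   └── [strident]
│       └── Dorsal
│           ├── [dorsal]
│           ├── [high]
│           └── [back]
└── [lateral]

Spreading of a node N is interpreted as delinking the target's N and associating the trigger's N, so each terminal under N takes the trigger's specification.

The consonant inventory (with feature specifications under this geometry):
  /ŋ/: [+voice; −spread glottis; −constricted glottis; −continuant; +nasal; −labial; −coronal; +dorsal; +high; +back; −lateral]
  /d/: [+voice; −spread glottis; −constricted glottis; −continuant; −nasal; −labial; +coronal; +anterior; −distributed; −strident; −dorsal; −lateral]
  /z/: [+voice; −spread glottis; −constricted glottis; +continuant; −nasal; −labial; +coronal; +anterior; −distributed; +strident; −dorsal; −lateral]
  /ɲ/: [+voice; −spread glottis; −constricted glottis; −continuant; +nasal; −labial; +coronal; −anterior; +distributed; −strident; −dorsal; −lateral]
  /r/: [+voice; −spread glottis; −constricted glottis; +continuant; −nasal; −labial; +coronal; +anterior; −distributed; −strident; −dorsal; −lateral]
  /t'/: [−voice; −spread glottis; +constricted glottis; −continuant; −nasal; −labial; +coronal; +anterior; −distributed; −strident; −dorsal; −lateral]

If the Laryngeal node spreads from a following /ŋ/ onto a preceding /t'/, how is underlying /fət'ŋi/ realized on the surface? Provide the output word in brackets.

[fədŋi]

Laryngeal immediately or transitively dominates [voice], [spread glottis], [constricted glottis].
The target acquires /ŋ/'s values for everything under Laryngeal — [+voice], [−spread glottis], [−constricted glottis] — while keeping its own [continuant], [nasal], [labial], ….
The resulting bundle matches /d/ in the inventory; substituting it for /t'/ gives [fədŋi].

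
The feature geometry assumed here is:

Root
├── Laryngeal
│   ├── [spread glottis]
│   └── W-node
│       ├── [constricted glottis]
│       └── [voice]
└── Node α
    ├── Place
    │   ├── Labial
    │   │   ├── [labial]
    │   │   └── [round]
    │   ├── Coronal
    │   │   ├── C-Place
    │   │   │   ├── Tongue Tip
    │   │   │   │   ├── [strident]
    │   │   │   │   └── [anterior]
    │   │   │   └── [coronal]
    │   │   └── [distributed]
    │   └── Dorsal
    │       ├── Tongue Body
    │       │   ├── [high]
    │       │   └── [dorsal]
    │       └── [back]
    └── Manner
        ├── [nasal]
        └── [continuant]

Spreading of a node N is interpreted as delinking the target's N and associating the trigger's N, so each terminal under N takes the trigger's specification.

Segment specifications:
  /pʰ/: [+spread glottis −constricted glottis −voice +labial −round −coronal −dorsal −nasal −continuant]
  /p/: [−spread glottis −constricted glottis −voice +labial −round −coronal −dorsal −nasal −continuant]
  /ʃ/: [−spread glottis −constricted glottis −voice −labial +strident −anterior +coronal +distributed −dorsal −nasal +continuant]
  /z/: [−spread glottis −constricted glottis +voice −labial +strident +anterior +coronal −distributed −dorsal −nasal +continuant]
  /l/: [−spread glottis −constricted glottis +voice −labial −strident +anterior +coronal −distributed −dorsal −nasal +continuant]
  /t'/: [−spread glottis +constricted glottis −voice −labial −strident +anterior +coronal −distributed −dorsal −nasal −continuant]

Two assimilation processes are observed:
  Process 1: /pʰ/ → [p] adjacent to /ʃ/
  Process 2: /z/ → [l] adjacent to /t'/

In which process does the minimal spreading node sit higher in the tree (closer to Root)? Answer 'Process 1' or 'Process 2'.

Process 1 alters [spread glottis]; the lowest dominating node is [spread glottis] (depth 2 from Root).
Process 2 alters [strident]; the lowest dominating node is [strident] (depth 6 from Root).
Depth 2 < depth 6; Process 1 involves the structurally higher constituent [spread glottis].

Process 1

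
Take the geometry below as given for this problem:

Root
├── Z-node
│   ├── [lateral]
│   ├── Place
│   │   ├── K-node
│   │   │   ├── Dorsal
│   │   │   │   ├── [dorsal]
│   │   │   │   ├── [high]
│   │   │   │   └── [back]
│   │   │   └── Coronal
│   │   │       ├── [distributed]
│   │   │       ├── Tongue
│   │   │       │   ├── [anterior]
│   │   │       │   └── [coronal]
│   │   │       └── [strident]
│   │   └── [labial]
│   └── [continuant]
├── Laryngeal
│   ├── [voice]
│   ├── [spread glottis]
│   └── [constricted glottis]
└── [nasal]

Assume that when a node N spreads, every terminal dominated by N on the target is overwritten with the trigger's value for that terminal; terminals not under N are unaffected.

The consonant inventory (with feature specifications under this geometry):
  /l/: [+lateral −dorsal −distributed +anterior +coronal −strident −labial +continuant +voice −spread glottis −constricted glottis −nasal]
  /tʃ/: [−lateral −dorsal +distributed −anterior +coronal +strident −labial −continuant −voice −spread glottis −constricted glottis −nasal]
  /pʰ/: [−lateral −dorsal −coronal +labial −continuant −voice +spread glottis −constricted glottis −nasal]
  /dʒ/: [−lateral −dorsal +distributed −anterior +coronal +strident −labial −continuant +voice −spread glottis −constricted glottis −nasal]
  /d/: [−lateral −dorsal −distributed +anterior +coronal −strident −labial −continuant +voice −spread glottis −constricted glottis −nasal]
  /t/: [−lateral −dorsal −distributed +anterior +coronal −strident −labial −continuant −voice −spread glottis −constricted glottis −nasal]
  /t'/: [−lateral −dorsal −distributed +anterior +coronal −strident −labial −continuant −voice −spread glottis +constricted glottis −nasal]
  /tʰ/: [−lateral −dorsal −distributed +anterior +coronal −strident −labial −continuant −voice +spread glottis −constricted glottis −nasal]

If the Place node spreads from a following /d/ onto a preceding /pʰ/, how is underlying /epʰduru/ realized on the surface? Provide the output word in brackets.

[etʰduru]

Place immediately or transitively dominates [dorsal], [high], [back], [distributed], [anterior], [coronal], [strident], [labial].
After delinking /pʰ/'s Place and linking /d/'s, the affected terminals become [−dorsal], [−distributed], [+anterior], [+coronal], [−strident], [−labial]; [lateral], [continuant], [voice], … (outside Place) are retained from /pʰ/.
This feature bundle is that of [tʰ], so /epʰduru/ surfaces as [etʰduru].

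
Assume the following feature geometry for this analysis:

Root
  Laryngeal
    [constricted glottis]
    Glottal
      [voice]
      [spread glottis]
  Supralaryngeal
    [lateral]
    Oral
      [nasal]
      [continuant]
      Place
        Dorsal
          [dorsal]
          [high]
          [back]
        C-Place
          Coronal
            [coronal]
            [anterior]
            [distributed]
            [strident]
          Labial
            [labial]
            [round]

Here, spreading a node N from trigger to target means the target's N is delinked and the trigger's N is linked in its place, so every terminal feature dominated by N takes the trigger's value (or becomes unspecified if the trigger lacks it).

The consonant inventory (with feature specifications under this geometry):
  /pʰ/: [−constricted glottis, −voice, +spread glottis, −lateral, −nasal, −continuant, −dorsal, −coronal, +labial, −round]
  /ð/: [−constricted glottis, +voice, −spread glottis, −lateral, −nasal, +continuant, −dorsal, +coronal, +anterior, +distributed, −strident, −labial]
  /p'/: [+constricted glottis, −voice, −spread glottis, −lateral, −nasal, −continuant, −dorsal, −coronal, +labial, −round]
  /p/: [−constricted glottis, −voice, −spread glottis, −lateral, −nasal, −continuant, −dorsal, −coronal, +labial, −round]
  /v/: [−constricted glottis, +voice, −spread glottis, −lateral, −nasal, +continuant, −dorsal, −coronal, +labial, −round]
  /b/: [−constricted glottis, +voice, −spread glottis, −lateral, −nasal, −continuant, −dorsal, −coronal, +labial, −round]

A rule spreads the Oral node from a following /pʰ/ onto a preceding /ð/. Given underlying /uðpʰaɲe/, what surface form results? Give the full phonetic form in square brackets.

Oral immediately or transitively dominates [nasal], [continuant], [dorsal], [high], [back], [coronal], [anterior], [distributed], [strident], [labial], [round].
The target acquires /pʰ/'s values for everything under Oral — [−nasal], [−continuant], [−dorsal], [−coronal], [+labial], [−round] — while keeping its own [constricted glottis], [voice], [spread glottis], ….
This feature bundle is that of [b], so /uðpʰaɲe/ surfaces as [ubpʰaɲe].

[ubpʰaɲe]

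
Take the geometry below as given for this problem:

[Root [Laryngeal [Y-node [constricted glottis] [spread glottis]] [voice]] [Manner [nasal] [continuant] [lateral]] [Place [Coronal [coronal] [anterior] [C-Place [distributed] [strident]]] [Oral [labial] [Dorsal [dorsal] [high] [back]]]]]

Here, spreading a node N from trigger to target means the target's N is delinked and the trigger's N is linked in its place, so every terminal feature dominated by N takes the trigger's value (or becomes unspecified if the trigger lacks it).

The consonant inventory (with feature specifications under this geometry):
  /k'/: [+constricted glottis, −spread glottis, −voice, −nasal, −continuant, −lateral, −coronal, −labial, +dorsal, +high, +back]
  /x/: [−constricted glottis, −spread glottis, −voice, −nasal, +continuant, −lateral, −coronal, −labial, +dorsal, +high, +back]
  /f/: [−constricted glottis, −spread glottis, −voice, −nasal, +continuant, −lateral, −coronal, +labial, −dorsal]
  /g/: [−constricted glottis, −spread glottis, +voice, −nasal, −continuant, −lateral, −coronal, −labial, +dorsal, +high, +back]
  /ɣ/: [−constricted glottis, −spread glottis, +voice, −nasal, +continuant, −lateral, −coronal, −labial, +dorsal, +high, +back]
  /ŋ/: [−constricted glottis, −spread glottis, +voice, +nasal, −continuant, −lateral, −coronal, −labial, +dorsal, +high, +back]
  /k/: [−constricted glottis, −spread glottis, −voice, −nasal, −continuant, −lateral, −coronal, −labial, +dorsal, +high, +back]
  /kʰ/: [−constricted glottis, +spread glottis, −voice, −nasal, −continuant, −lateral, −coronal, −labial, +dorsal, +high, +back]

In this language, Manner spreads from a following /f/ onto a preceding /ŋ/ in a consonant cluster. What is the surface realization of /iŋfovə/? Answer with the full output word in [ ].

[iɣfovə]

Manner immediately or transitively dominates [nasal], [continuant], [lateral].
After delinking /ŋ/'s Manner and linking /f/'s, the affected terminals become [−nasal], [+continuant], [−lateral]; [constricted glottis], [spread glottis], [voice], … (outside Manner) are retained from /ŋ/.
Among the inventory, only /ɣ/ has exactly this specification, giving the surface form [iɣfovə].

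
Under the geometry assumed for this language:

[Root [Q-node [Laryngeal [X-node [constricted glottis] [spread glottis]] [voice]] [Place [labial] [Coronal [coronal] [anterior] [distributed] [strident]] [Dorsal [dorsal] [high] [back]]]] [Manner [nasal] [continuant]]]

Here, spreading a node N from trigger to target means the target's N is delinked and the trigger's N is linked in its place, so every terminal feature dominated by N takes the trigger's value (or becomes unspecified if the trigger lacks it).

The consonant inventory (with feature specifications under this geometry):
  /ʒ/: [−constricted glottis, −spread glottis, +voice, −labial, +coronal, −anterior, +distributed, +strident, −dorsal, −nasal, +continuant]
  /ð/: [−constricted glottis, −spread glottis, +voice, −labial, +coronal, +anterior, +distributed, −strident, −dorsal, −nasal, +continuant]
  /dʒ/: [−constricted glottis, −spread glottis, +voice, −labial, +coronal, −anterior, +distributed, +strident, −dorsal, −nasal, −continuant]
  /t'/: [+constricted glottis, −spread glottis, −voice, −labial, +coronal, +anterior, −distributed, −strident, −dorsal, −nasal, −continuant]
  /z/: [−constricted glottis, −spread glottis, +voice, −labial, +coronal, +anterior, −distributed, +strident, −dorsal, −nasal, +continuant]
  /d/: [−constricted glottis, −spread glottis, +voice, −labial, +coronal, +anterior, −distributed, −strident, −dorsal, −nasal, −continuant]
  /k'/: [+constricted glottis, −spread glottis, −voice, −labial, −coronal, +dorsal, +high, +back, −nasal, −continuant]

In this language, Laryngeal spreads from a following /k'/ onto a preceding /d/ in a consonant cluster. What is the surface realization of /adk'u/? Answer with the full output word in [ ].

[at'k'u]

The Laryngeal node dominates the terminals [constricted glottis], [spread glottis], [voice].
The target acquires /k'/'s values for everything under Laryngeal — [+constricted glottis], [−spread glottis], [−voice] — while keeping its own [labial], [coronal], [anterior], ….
The resulting bundle matches /t'/ in the inventory; substituting it for /d/ gives [at'k'u].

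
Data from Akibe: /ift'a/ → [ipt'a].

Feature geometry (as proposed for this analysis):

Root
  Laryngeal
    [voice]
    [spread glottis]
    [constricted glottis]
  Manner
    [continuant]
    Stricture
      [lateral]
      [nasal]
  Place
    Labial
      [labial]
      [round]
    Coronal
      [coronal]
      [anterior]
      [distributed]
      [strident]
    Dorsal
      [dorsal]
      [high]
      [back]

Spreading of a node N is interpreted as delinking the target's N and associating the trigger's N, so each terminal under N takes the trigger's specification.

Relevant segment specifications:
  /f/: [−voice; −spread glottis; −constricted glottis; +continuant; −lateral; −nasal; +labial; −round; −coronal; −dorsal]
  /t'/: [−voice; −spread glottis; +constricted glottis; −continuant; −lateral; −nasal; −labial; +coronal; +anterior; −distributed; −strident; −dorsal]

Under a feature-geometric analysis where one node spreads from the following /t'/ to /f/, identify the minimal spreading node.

[continuant]

/f/ and [p] differ in [continuant]; every other specified feature is identical.
With a single altered terminal, the smallest constituent that could spread is that terminal — [continuant].
[coronal], [labial] stay as in /f/ although /t'/ differs there, so no node dominating them spread; among the remaining candidates [continuant] is the lowest that derives the output.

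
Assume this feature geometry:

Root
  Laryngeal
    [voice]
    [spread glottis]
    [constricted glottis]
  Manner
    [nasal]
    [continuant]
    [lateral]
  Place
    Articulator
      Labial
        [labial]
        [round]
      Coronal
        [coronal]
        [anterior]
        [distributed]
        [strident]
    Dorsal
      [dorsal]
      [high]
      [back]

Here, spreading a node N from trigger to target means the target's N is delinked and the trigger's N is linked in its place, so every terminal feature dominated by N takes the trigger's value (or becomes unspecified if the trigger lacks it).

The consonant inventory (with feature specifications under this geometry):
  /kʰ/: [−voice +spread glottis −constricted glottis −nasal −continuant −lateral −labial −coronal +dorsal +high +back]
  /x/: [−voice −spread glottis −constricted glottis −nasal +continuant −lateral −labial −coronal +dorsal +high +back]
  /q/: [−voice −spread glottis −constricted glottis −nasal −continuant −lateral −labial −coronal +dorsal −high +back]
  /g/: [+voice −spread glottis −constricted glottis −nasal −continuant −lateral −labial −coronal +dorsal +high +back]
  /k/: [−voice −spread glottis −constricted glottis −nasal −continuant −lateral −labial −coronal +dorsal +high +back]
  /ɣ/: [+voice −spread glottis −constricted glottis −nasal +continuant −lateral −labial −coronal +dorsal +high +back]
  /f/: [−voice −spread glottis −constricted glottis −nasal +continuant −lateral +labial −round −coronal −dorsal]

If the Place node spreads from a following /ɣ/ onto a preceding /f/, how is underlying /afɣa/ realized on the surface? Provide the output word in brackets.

[axɣa]

The Place node dominates the terminals [labial], [round], [coronal], [anterior], [distributed], [strident], [dorsal], [high], [back].
Spreading Place from /ɣ/ onto /f/ replaces those values with /ɣ/'s: [−labial], [−coronal], [+dorsal], [+high], [+back]. Features outside Place ([voice], [spread glottis], [constricted glottis], …) stay as in /f/.
This feature bundle is that of [x], so /afɣa/ surfaces as [axɣa].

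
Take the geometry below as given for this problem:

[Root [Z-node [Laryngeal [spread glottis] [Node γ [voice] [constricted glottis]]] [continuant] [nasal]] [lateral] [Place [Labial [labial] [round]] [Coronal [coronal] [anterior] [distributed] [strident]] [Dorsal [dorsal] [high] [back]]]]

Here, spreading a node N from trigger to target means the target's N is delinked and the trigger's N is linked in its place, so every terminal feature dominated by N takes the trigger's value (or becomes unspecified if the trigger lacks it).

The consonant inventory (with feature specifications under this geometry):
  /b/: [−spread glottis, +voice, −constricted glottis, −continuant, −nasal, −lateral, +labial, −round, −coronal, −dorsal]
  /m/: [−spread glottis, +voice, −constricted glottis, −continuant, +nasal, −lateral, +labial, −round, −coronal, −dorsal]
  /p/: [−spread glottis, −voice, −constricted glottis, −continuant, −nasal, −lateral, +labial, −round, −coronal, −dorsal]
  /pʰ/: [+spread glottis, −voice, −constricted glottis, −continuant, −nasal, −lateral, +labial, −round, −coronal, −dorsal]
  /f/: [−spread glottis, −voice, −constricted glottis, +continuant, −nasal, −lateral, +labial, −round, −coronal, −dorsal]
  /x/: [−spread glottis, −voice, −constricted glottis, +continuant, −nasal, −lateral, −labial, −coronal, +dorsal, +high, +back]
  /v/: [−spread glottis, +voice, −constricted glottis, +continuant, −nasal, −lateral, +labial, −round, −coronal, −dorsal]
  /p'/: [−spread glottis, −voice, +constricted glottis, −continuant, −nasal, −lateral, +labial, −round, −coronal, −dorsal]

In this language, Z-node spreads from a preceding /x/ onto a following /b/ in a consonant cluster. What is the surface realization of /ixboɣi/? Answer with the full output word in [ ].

[ixfoɣi]

Terminals under Z-node in this geometry: [spread glottis], [voice], [constricted glottis], [continuant], [nasal].
The target acquires /x/'s values for everything under Z-node — [−spread glottis], [−voice], [−constricted glottis], [+continuant], [−nasal] — while keeping its own [lateral], [labial], [round], ….
The resulting bundle matches /f/ in the inventory; substituting it for /b/ gives [ixfoɣi].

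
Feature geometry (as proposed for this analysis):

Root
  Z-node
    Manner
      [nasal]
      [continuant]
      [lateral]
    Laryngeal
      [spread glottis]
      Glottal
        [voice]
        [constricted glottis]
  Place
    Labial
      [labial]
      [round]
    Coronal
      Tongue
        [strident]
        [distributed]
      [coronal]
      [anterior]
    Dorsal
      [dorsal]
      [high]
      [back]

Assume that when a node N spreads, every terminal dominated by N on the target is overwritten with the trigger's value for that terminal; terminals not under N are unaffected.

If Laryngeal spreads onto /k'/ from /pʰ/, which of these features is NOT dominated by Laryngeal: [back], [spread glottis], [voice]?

[back]

Laryngeal dominates exactly [spread glottis], [voice], [constricted glottis].
[voice], [spread glottis] all lie under Laryngeal, so they are overwritten when Laryngeal spreads.
[back] attaches under Dorsal, not under Laryngeal, so /k'/ retains its own value for [back].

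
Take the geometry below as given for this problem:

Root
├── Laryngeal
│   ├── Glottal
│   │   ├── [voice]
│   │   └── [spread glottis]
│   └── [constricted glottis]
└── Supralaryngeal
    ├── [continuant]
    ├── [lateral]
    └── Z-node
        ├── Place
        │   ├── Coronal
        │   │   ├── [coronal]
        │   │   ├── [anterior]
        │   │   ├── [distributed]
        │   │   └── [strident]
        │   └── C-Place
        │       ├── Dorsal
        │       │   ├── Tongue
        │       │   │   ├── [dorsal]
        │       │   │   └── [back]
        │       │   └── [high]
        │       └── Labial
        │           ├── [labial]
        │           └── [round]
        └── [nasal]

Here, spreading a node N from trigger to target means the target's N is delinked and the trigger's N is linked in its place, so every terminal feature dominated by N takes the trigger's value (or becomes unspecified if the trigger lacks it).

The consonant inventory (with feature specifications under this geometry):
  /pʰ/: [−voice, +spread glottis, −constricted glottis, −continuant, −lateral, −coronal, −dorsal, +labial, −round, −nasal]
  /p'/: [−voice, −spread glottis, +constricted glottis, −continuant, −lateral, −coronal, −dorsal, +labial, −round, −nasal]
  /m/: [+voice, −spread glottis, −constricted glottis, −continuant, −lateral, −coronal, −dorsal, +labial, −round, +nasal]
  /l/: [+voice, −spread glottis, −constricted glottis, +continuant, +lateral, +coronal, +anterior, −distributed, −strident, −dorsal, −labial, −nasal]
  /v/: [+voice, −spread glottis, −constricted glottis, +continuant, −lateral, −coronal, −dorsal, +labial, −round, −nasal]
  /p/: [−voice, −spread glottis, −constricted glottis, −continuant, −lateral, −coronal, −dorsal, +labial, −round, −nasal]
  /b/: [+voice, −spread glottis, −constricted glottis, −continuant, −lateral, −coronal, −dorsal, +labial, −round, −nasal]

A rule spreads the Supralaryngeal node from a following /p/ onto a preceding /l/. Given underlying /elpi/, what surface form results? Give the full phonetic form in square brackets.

Terminals under Supralaryngeal in this geometry: [continuant], [lateral], [coronal], [anterior], [distributed], [strident], [dorsal], [back], [high], [labial], [round], [nasal].
The target acquires /p/'s values for everything under Supralaryngeal — [−continuant], [−lateral], [−coronal], [−dorsal], [+labial], [−round], [−nasal] — while keeping its own [voice], [spread glottis], [constricted glottis].
The resulting bundle matches /b/ in the inventory; substituting it for /l/ gives [ebpi].

[ebpi]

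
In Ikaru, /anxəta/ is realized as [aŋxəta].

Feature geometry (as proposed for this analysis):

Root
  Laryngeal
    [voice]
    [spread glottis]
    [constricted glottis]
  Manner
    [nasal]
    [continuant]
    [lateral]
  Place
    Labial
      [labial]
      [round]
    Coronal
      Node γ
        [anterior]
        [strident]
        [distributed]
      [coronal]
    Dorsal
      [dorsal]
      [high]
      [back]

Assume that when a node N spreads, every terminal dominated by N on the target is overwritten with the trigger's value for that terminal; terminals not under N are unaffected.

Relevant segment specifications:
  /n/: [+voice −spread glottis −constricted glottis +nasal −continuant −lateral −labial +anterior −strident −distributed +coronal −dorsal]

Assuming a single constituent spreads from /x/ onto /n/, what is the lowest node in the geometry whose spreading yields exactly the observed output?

Feature comparison: [coronal], [anterior], [distributed], [strident], [dorsal], [high], [back] differ between /n/ and [ŋ]; the remaining terminals match.
Tracing each changed feature up the tree, the paths first meet at Place; any lower node misses at least one of them.
Delinking /n/'s Place and associating /x/'s Place gives precisely the feature bundle of [ŋ].
Since [voice], [nasal] are preserved even though /x/ disagrees there, no node above Place spread.

Place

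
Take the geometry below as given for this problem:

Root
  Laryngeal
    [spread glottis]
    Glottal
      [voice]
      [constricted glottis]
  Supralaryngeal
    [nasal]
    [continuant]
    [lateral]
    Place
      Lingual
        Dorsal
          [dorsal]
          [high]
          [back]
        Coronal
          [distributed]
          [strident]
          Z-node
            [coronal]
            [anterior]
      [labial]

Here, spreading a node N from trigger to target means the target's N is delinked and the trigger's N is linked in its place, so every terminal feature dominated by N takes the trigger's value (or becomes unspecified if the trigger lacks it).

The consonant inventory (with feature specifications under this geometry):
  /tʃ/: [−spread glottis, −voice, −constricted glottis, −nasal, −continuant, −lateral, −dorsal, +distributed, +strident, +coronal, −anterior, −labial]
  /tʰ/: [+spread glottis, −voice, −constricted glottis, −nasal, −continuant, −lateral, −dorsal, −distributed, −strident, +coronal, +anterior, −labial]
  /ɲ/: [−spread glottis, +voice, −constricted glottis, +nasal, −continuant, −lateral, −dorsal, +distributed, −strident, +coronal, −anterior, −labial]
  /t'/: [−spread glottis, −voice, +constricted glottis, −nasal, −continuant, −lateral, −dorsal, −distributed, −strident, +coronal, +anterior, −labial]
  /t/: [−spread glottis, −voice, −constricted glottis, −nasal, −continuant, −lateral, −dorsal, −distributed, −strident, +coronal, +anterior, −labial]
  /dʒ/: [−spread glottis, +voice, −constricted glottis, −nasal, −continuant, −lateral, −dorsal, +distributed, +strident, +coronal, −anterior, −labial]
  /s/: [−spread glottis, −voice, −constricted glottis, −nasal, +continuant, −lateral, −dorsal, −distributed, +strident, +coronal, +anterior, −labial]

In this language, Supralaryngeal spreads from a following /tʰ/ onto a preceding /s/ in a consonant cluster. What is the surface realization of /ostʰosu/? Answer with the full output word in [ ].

[ottʰosu]

Supralaryngeal immediately or transitively dominates [nasal], [continuant], [lateral], [dorsal], [high], [back], [distributed], [strident], [coronal], [anterior], [labial].
Spreading Supralaryngeal from /tʰ/ onto /s/ replaces those values with /tʰ/'s: [−nasal], [−continuant], [−lateral], [−dorsal], [−distributed], [−strident], [+coronal], [+anterior], [−labial]. Features outside Supralaryngeal ([spread glottis], [voice], [constricted glottis]) stay as in /s/.
Among the inventory, only /t/ has exactly this specification, giving the surface form [ottʰosu].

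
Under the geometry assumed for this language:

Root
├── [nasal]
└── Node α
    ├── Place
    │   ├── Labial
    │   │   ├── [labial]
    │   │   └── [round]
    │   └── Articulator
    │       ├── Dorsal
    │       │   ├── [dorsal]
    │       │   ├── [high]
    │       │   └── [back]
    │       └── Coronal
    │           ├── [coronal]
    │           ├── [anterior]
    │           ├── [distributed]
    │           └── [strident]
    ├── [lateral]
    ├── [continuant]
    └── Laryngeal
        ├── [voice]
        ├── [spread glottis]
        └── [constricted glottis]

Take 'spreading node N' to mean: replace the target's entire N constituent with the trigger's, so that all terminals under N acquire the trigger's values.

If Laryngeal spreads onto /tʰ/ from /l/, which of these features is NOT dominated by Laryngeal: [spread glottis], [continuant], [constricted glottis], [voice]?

Laryngeal dominates exactly [voice], [spread glottis], [constricted glottis].
[constricted glottis], [spread glottis], [voice] all lie under Laryngeal, so they are overwritten when Laryngeal spreads.
[continuant] is not within the Laryngeal subtree (it hangs from Node α), so /tʰ/'s [continuant] value survives.

[continuant]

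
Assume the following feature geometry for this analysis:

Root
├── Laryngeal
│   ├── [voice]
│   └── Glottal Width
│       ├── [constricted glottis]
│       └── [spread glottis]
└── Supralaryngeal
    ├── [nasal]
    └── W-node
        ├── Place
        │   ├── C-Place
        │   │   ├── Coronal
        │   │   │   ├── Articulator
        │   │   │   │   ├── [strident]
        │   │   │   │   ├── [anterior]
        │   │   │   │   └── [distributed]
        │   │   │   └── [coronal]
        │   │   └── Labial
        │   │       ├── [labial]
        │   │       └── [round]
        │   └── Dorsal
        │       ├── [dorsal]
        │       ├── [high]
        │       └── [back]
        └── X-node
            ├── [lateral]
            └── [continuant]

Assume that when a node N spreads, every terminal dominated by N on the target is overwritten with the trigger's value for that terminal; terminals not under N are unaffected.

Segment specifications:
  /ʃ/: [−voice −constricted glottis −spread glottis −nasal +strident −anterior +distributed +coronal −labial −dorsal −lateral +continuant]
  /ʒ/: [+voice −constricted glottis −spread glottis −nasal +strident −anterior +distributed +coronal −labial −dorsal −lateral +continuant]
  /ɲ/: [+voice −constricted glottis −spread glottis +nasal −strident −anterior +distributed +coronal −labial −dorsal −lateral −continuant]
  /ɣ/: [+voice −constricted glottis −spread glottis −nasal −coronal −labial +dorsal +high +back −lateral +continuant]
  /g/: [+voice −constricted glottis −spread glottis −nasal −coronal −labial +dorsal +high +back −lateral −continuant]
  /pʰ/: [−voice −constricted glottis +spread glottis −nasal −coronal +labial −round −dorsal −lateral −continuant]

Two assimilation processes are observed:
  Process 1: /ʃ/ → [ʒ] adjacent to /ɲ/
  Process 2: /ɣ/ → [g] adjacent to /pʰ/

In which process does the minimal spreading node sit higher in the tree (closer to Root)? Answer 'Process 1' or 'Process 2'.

In Process 1, [voice] changes, so the minimal spreading node is [voice] at depth 2.
In Process 2, [continuant] changes, so the minimal spreading node is [continuant] at depth 4.
[voice] (depth 2) sits above [continuant] (depth 4), making Process 1 the one with the higher spreading node.

Process 1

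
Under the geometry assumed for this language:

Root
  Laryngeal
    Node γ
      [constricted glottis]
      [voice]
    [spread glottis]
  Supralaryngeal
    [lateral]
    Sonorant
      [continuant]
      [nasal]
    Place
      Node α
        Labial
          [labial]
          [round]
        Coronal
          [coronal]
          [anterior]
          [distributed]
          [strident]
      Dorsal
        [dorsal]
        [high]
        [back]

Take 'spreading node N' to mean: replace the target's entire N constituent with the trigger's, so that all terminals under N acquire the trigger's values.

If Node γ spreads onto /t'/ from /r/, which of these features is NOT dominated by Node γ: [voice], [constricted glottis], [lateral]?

[lateral]

Node γ dominates exactly [constricted glottis], [voice].
[constricted glottis], [voice] all lie under Node γ, so they are overwritten when Node γ spreads.
But [lateral] is a dependent of Supralaryngeal, outside Node γ; it is therefore untouched by the spreading.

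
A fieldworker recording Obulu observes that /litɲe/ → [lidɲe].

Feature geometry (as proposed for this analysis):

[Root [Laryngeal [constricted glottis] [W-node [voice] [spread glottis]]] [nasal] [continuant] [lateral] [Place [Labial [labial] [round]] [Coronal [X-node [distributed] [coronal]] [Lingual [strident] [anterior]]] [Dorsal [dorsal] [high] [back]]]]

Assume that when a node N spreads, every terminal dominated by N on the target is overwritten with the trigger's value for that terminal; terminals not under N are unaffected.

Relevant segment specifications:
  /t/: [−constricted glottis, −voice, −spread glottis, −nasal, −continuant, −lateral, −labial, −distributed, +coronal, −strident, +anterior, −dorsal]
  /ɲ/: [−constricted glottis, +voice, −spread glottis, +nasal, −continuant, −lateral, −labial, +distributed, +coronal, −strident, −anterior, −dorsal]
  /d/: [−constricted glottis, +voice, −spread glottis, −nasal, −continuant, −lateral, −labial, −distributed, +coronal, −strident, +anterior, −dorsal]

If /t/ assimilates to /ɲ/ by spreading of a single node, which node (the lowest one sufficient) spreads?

Comparing /t/ with its surface form [d], the only feature that changes is [voice].
With a single altered terminal, the smallest constituent that could spread is that terminal — [voice].
[distributed], [anterior] stay as in /t/ although /ɲ/ differs there, so no node dominating them spread; among the remaining candidates [voice] is the lowest that derives the output.

[voice]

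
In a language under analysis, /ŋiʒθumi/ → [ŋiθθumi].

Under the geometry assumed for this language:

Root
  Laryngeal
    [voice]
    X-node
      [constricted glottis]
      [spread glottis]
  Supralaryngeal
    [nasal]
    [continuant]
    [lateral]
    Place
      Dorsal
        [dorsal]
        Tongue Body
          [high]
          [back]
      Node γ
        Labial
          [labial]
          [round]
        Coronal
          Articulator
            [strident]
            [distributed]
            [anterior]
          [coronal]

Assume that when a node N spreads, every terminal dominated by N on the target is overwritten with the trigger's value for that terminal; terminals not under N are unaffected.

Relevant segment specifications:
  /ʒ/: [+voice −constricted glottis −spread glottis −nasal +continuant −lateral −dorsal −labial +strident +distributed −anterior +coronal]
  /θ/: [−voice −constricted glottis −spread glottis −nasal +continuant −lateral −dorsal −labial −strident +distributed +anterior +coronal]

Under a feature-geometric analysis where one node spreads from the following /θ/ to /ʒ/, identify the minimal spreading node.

The alternation /ʒ/ → [θ] changes [voice], [anterior], [strident] and nothing else.
In this geometry the lowest node dominating all of them is Root: every daughter of Root dominates only a proper subset, so no lower node suffices.
Spreading Root from /θ/ overwrites each of those terminals with /θ/'s values, yielding exactly [θ].

Root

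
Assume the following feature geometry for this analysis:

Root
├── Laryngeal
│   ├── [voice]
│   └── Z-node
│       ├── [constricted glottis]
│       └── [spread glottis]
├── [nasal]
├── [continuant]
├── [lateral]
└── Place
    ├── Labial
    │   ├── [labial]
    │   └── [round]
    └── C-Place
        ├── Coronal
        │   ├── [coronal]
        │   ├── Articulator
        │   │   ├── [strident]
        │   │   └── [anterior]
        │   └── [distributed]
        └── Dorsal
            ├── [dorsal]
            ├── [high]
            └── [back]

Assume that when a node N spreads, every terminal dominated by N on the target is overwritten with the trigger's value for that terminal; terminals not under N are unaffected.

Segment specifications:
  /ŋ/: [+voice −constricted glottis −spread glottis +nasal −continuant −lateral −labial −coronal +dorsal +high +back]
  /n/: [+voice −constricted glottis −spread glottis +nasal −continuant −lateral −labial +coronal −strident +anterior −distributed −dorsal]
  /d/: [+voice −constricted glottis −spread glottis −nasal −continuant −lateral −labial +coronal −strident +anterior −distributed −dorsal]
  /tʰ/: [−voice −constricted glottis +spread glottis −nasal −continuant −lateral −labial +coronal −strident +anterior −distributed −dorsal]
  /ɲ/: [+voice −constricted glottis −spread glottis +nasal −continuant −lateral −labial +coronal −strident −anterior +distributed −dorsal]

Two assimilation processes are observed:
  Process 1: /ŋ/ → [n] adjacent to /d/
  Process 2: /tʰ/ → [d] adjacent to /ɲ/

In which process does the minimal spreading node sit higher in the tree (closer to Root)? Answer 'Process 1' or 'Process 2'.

In Process 1, [coronal], [anterior], [distributed], [strident], [dorsal], [high], [back] change, so the minimal spreading node is C-Place at depth 2.
Process 2 alters [voice], [spread glottis]; the lowest common ancestor is Laryngeal (depth 1 from Root).
Laryngeal is closer to Root than C-Place, so Process 2 spreads the higher node.

Process 2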